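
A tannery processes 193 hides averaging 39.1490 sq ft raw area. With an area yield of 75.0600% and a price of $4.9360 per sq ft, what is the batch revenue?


Raw_total = N * avg_area = 193 * 39.1490 = 7555.7570 sq ft
Finished = Raw_total * yield / 100 = 7555.7570 * 75.0600 / 100 = 5671.3512 sq ft
Value = Finished * price = 5671.3512 * 4.9360 = 27993.7895 $


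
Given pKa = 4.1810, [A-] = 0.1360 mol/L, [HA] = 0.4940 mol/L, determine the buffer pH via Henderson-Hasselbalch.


ratio = [A-] / [HA] = 0.1360 / 0.4940 = 0.2753
log10(ratio) = -0.5602
pH = pKa + log10(ratio) = 4.1810 - 0.5602 = 3.6208


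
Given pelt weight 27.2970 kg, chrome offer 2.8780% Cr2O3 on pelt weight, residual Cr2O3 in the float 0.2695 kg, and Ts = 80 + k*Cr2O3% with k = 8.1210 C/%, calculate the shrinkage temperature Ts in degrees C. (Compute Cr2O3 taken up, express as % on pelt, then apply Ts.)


Offered = pelt * offer_pct / 100 = 27.2970 * 2.8780 / 100 = 0.7856 kg
Uptake = offered - residual = 0.7856 - 0.2695 = 0.5161 kg
Cr2O3% on pelt = uptake / pelt * 100 = 0.5161 / 27.2970 * 100 = 1.8907 %
Ts = 80 + k * Cr2O3% = 80 + 8.1210 * 1.8907 = 95.3545 C


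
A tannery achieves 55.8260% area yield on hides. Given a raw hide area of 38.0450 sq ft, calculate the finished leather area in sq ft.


Formula: finished = raw * yield / 100
Substituting: finished = 38.0450 * 55.8260 / 100
Result: 21.2390 sq ft


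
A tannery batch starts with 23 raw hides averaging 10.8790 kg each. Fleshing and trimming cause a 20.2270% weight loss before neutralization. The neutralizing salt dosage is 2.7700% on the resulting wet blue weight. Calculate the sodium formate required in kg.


Total_raw = N * avg_wt = 23 * 10.8790 = 250.2170 kg
Substrate = Total_raw * (1 - loss/100) = 250.2170 * (1 - 20.2270/100) = 199.6056 kg
Neutralizer = Substrate * pct / 100 = 199.6056 * 2.7700 / 100 = 5.5291 kg


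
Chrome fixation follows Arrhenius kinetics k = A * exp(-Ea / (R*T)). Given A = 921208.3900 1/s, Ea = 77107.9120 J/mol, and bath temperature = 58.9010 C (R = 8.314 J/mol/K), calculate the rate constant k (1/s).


T_K = T_C + 273.15 = 58.9010 + 273.15 = 332.0510 K
exponent = -Ea / (R * T_K) = -77107.9120 / (8.314 * 332.0510) = -27.9308
k = A * exp(exponent) = 921208.3900 * exp(-27.9308) = 6.8257e-07 1/s


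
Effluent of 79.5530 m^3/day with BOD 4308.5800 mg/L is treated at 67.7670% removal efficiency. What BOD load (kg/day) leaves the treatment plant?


Load_in = volume * conc / 1000 = 79.5530 * 4308.5800 / 1000 = 342.7605 kg/day
Removed = Load_in * eff / 100 = 342.7605 * 67.7670 / 100 = 232.2785 kg/day
Load_out = Load_in - Removed = 342.7605 - 232.2785 = 110.4820 kg/day


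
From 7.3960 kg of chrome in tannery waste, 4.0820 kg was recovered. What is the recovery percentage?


Formula: Recovery = recovered / input * 100
Substituting: Recovery = 4.0820 / 7.3960 * 100
Result: 55.1920 %


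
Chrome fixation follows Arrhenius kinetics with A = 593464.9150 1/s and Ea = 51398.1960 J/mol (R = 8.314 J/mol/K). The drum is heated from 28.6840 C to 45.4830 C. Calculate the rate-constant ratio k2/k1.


T1 = 28.6840 + 273.15 = 301.8340 K; T2 = 45.4830 + 273.15 = 318.6330 K
k1 = A * exp(-Ea/(R*T1)) = 593464.9150 * exp(-51398.1960/(8.314*301.8340)) = 7.5549e-04 1/s
k2 = A * exp(-Ea/(R*T2)) = 593464.9150 * exp(-51398.1960/(8.314*318.6330)) = 0.00222434 1/s
k2/k1 = 0.00222434 / 7.5549e-04 = 2.9442


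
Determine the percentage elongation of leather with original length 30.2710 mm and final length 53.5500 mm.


Formula: Elongation = (Lf - L0) / L0 * 100
Substituting: Elongation = (53.5500 - 30.2710) / 30.2710 * 100
Result: 76.9020 %


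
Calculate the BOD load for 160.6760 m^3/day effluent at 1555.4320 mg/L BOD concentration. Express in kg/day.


Formula: BOD_load = volume * conc / 1000
Substituting: BOD_load = 160.6760 * 1555.4320 / 1000
Result: 249.9206 kg/day


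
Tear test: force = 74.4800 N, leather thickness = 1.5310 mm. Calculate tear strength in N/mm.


Formula: Tear strength = force / thickness
Substituting: Tear strength = 74.4800 / 1.5310
Result: 48.6479 N/mm


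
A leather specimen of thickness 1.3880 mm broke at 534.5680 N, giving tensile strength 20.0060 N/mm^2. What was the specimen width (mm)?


Formula: w = F / (TS * t)
Substituting: w = 534.5680 / (20.0060 * 1.3880)
Result: 19.2510 mm


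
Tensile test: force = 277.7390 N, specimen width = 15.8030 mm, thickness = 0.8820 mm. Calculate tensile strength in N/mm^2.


Formula: TS = force / (width * thickness)
Substituting: TS = 277.7390 / (15.8030 * 0.8820)
Result: 19.9264 N/mm^2


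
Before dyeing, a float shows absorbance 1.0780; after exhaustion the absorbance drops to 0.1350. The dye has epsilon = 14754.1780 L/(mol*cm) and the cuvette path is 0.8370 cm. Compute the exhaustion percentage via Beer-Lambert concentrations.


c_initial = A_i / (epsilon * l) = 1.0780 / (14754.1780 * 0.8370) = 8.7293e-05 mol/L
c_final = A_f / (epsilon * l) = 0.1350 / (14754.1780 * 0.8370) = 1.0932e-05 mol/L
Exhaustion = (c_initial - c_final) / c_initial * 100 = (8.7293e-05 - 1.0932e-05) / 8.7293e-05 * 100 = 87.4768 %


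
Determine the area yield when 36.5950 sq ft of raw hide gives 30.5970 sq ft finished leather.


Formula: Yield = finished / raw * 100
Substituting: Yield = 30.5970 / 36.5950 * 100
Result: 83.6098 %


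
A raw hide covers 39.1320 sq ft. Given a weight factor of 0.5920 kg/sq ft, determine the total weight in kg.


Formula: Weight = area * weight_per_sqft
Substituting: Weight = 39.1320 * 0.5920
Result: 23.1661 kg


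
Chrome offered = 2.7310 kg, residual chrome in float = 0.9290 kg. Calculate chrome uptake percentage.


Formula: Uptake = (offered - residual) / offered * 100
Substituting: Uptake = (2.7310 - 0.9290) / 2.7310 * 100
Result: 65.9832 %


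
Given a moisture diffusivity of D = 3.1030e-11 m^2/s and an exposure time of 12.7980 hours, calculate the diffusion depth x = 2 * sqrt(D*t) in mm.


t = 12.7980 hr * 3600 = 46072.8000 s
D * t = 3.1030e-11 * 46072.8000 = 1.4296e-06
x = 2 * sqrt(D*t) = 2 * sqrt(1.4296e-06) = 0.00239135 m = 2.3914 mm


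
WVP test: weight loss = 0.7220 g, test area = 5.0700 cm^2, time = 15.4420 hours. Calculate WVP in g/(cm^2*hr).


Formula: WVP = loss / (area * time)
Substituting: WVP = 0.7220 / (5.0700 * 15.4420)
Result: 0.00922201 g/(cm^2*hr)


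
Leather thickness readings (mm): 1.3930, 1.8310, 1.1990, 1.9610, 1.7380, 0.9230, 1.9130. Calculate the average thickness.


Formula: Average = sum / n
Substituting: Average = 10.9580 / 7
Result: 1.5654 mm


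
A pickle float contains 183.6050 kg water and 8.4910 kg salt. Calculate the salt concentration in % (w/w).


Formula: Conc = salt / (water + salt) * 100
Substituting: Conc = 8.4910 / (183.6050 + 8.4910) * 100
Result: 4.4202 %


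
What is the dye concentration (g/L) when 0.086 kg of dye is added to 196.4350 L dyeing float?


Formula: Conc = dye_mass(kg) / volume(L) * 1000
Substituting: Conc = 0.086 / 196.4350 * 1000
Result: 0.4378 g/L


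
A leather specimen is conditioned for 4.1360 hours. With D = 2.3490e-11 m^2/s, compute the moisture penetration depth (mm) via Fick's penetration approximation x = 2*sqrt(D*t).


t = 4.1360 hr * 3600 = 14889.6000 s
D * t = 2.3490e-11 * 14889.6000 = 3.4976e-07
x = 2 * sqrt(D*t) = 2 * sqrt(3.4976e-07) = 0.0011828 m = 1.1828 mm


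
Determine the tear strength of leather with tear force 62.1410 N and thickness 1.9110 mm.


Formula: Tear strength = force / thickness
Substituting: Tear strength = 62.1410 / 1.9110
Result: 32.5175 N/mm


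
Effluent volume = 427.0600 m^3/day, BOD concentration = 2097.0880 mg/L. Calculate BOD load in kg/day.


Formula: BOD_load = volume * conc / 1000
Substituting: BOD_load = 427.0600 * 2097.0880 / 1000
Result: 895.5824 kg/day


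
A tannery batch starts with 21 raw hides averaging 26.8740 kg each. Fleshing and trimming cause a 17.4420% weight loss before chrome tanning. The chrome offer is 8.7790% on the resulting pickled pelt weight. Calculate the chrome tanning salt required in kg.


Total_raw = N * avg_wt = 21 * 26.8740 = 564.3540 kg
Substrate = Total_raw * (1 - loss/100) = 564.3540 * (1 - 17.4420/100) = 465.9194 kg
Chrome = Substrate * pct / 100 = 465.9194 * 8.7790 / 100 = 40.9031 kg


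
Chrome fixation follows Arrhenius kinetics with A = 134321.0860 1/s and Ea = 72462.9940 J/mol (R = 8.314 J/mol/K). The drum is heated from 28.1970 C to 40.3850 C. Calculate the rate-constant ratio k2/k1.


T1 = 28.1970 + 273.15 = 301.3470 K; T2 = 40.3850 + 273.15 = 313.5350 K
k1 = A * exp(-Ea/(R*T1)) = 134321.0860 * exp(-72462.9940/(8.314*301.3470)) = 3.6911e-08 1/s
k2 = A * exp(-Ea/(R*T2)) = 134321.0860 * exp(-72462.9940/(8.314*313.5350)) = 1.1362e-07 1/s
k2/k1 = 1.1362e-07 / 3.6911e-08 = 3.0781


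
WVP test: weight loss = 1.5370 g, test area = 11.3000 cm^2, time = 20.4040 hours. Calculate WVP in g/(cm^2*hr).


Formula: WVP = loss / (area * time)
Substituting: WVP = 1.5370 / (11.3000 * 20.4040)
Result: 0.00666623 g/(cm^2*hr)


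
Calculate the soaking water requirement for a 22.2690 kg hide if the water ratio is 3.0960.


Formula: Water = hide_weight * ratio
Substituting: Water = 22.2690 * 3.0960
Result: 68.9448 kg


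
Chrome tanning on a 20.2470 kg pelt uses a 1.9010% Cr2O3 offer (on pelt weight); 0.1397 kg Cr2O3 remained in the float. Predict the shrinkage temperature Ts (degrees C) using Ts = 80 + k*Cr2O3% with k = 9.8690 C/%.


Offered = pelt * offer_pct / 100 = 20.2470 * 1.9010 / 100 = 0.3849 kg
Uptake = offered - residual = 0.3849 - 0.1397 = 0.2452 kg
Cr2O3% on pelt = uptake / pelt * 100 = 0.2452 / 20.2470 * 100 = 1.2110 %
Ts = 80 + k * Cr2O3% = 80 + 9.8690 * 1.2110 = 91.9516 C


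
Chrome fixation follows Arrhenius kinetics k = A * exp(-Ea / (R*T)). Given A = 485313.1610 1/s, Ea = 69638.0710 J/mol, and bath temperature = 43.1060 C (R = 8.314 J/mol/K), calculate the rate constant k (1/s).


T_K = T_C + 273.15 = 43.1060 + 273.15 = 316.2560 K
exponent = -Ea / (R * T_K) = -69638.0710 / (8.314 * 316.2560) = -26.4849
k = A * exp(exponent) = 485313.1610 * exp(-26.4849) = 1.5268e-06 1/s


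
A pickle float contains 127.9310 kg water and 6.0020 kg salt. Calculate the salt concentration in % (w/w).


Formula: Conc = salt / (water + salt) * 100
Substituting: Conc = 6.0020 / (127.9310 + 6.0020) * 100
Result: 4.4813 %


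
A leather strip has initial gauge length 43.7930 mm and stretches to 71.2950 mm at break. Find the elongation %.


Formula: Elongation = (Lf - L0) / L0 * 100
Substituting: Elongation = (71.2950 - 43.7930) / 43.7930 * 100
Result: 62.8000 %


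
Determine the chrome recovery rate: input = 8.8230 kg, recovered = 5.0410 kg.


Formula: Recovery = recovered / input * 100
Substituting: Recovery = 5.0410 / 8.8230 * 100
Result: 57.1348 %


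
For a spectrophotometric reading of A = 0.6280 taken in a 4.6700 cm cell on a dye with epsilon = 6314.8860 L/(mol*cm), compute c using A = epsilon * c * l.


Formula: c = A / (epsilon * l)
Substituting: c = 0.6280 / (6314.8860 * 4.6700)
Result: 2.1295e-05 mol/L


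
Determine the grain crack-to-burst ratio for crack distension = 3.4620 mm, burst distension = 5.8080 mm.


Formula: Ratio = crack / burst
Substituting: Ratio = 3.4620 / 5.8080
Result: 0.5961


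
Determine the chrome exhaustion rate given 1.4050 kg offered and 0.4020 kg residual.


Formula: Uptake = (offered - residual) / offered * 100
Substituting: Uptake = (1.4050 - 0.4020) / 1.4050 * 100
Result: 71.3879 %


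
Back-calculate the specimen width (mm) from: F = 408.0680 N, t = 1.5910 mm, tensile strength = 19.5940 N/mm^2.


Formula: w = F / (TS * t)
Substituting: w = 408.0680 / (19.5940 * 1.5910)
Result: 13.0900 mm


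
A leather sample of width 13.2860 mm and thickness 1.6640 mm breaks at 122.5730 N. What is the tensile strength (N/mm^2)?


Formula: TS = force / (width * thickness)
Substituting: TS = 122.5730 / (13.2860 * 1.6640)
Result: 5.5443 N/mm^2


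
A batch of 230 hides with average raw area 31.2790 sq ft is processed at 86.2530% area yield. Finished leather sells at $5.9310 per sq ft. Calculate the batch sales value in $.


Raw_total = N * avg_area = 230 * 31.2790 = 7194.1700 sq ft
Finished = Raw_total * yield / 100 = 7194.1700 * 86.2530 / 100 = 6205.1875 sq ft
Value = Finished * price = 6205.1875 * 5.9310 = 36802.9668 $


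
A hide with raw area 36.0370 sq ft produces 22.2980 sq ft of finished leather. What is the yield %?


Formula: Yield = finished / raw * 100
Substituting: Yield = 22.2980 / 36.0370 * 100
Result: 61.8753 %


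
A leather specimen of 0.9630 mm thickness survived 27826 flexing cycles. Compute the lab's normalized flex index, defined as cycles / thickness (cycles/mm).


Formula: Index = cycles / thickness
Substituting: Index = 27826 / 0.9630
Result: 28895.1194 cycles/mm


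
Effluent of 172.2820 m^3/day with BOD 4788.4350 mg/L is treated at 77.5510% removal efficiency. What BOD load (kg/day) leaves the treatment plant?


Load_in = volume * conc / 1000 = 172.2820 * 4788.4350 / 1000 = 824.9612 kg/day
Removed = Load_in * eff / 100 = 824.9612 * 77.5510 / 100 = 639.7656 kg/day
Load_out = Load_in - Removed = 824.9612 - 639.7656 = 185.1955 kg/day


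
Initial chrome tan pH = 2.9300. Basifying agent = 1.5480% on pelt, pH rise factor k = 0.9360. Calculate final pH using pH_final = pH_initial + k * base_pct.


Formula: pH_final = pH_initial + k * base_pct
Substituting: pH_final = 2.9300 + 0.9360 * 1.5480
Result: 4.3789


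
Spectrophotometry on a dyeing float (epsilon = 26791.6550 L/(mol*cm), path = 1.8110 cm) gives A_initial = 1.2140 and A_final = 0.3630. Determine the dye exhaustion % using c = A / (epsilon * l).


c_initial = A_i / (epsilon * l) = 1.2140 / (26791.6550 * 1.8110) = 2.5021e-05 mol/L
c_final = A_f / (epsilon * l) = 0.3630 / (26791.6550 * 1.8110) = 7.4815e-06 mol/L
Exhaustion = (c_initial - c_final) / c_initial * 100 = (2.5021e-05 - 7.4815e-06) / 2.5021e-05 * 100 = 70.0988 %


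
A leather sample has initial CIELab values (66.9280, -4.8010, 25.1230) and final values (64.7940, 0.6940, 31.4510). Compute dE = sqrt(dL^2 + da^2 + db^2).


dL = -2.1340, da = 5.4950, db = 6.3280
dE = sqrt((-2.1340)^2 + 5.4950^2 + 6.3280^2) = 8.6483


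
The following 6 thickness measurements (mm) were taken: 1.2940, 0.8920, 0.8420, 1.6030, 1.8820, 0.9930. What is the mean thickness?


Formula: Average = sum / n
Substituting: Average = 7.5060 / 6
Result: 1.2510 mm


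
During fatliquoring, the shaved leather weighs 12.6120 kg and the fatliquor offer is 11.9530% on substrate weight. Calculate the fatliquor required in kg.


Formula: Fat = substrate * pct / 100
Substituting: Fat = 12.6120 * 11.9530 / 100
Result: 1.5075 kg


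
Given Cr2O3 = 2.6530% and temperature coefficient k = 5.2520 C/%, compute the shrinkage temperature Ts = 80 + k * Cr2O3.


Formula: Ts = 80 + k * Cr2O3
Substituting: Ts = 80 + 5.2520 * 2.6530
Result: 93.9336 C


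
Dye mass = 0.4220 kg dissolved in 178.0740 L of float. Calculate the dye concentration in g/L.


Formula: Conc = dye_mass(kg) / volume(L) * 1000
Substituting: Conc = 0.4220 / 178.0740 * 1000
Result: 2.3698 g/L


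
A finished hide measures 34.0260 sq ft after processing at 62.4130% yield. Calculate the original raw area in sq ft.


Formula: raw = finished * 100 / yield
Substituting: raw = 34.0260 * 100 / 62.4130
Result: 54.5175 sq ft


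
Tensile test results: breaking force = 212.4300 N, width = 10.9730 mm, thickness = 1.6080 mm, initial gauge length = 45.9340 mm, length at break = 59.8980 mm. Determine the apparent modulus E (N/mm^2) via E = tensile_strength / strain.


TS = F / (w * t) = 212.4300 / (10.9730 * 1.6080) = 12.0394 N/mm^2
strain = (Lf - L0) / L0 = (59.8980 - 45.9340) / 45.9340 = 0.3040
E = TS / strain = 12.0394 / 0.3040 = 39.6031 N/mm^2


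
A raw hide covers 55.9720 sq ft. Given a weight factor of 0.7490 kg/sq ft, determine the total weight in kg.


Formula: Weight = area * weight_per_sqft
Substituting: Weight = 55.9720 * 0.7490
Result: 41.9230 kg


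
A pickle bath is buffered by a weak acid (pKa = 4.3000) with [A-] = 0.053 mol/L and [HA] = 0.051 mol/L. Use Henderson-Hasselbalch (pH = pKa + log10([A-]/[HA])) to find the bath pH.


ratio = [A-] / [HA] = 0.053 / 0.051 = 1.0392
log10(ratio) = 0.0167057
pH = pKa + log10(ratio) = 4.3000 + 0.0167057 = 4.3167


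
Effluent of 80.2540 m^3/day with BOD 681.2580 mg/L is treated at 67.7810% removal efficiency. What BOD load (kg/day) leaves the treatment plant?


Load_in = volume * conc / 1000 = 80.2540 * 681.2580 / 1000 = 54.6737 kg/day
Removed = Load_in * eff / 100 = 54.6737 * 67.7810 / 100 = 37.0584 kg/day
Load_out = Load_in - Removed = 54.6737 - 37.0584 = 17.6153 kg/day


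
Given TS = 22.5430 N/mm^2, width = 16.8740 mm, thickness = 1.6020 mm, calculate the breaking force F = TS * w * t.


Formula: F = TS * w * t
Substituting: F = 22.5430 * 16.8740 * 1.6020
Result: 609.3857 N


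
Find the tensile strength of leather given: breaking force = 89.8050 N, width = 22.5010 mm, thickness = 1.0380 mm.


Formula: TS = force / (width * thickness)
Substituting: TS = 89.8050 / (22.5010 * 1.0380)
Result: 3.8450 N/mm^2


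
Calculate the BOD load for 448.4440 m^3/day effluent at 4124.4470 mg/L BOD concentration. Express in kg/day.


Formula: BOD_load = volume * conc / 1000
Substituting: BOD_load = 448.4440 * 4124.4470 / 1000
Result: 1849.5835 kg/day


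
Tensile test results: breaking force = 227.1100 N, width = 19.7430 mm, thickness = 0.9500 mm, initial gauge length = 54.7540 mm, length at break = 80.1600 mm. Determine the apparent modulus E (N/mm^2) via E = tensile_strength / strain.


TS = F / (w * t) = 227.1100 / (19.7430 * 0.9500) = 12.1088 N/mm^2
strain = (Lf - L0) / L0 = (80.1600 - 54.7540) / 54.7540 = 0.4640
E = TS / strain = 12.1088 / 0.4640 = 26.0963 N/mm^2


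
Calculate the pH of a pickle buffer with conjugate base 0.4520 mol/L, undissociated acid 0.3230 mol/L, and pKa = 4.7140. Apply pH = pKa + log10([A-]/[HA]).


ratio = [A-] / [HA] = 0.4520 / 0.3230 = 1.3994
log10(ratio) = 0.1459
pH = pKa + log10(ratio) = 4.7140 + 0.1459 = 4.8599


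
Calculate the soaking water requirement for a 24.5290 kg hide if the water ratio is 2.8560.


Formula: Water = hide_weight * ratio
Substituting: Water = 24.5290 * 2.8560
Result: 70.0548 kg


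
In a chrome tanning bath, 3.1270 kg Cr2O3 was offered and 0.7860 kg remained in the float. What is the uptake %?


Formula: Uptake = (offered - residual) / offered * 100
Substituting: Uptake = (3.1270 - 0.7860) / 3.1270 * 100
Result: 74.8641 %


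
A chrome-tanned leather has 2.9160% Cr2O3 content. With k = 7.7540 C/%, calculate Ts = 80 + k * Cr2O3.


Formula: Ts = 80 + k * Cr2O3
Substituting: Ts = 80 + 7.7540 * 2.9160
Result: 102.6107 C


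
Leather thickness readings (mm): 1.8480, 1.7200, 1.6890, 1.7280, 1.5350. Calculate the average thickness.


Formula: Average = sum / n
Substituting: Average = 8.5200 / 5
Result: 1.7040 mm


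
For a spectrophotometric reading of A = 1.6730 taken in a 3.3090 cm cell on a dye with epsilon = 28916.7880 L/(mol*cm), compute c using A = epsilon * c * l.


Formula: c = A / (epsilon * l)
Substituting: c = 1.6730 / (28916.7880 * 3.3090)
Result: 1.7484e-05 mol/L


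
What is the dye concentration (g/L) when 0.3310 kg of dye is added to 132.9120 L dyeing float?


Formula: Conc = dye_mass(kg) / volume(L) * 1000
Substituting: Conc = 0.3310 / 132.9120 * 1000
Result: 2.4904 g/L


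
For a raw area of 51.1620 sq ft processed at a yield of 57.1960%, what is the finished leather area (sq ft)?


Formula: finished = raw * yield / 100
Substituting: finished = 51.1620 * 57.1960 / 100
Result: 29.2626 sq ft


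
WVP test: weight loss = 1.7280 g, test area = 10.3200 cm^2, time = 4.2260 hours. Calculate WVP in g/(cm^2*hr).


Formula: WVP = loss / (area * time)
Substituting: WVP = 1.7280 / (10.3200 * 4.2260)
Result: 0.0396218 g/(cm^2*hr)


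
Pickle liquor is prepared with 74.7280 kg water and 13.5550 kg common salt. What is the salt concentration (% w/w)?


Formula: Conc = salt / (water + salt) * 100
Substituting: Conc = 13.5550 / (74.7280 + 13.5550) * 100
Result: 15.3540 %


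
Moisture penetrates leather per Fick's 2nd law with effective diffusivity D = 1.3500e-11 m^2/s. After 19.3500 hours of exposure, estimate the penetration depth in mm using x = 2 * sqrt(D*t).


t = 19.3500 hr * 3600 = 69660.0000 s
D * t = 1.3500e-11 * 69660.0000 = 9.4041e-07
x = 2 * sqrt(D*t) = 2 * sqrt(9.4041e-07) = 0.00193949 m = 1.9395 mm


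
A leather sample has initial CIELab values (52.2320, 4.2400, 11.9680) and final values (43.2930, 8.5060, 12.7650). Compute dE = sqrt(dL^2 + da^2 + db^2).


dL = -8.9390, da = 4.2660, db = 0.7970
dE = sqrt((-8.9390)^2 + 4.2660^2 + 0.7970^2) = 9.9368


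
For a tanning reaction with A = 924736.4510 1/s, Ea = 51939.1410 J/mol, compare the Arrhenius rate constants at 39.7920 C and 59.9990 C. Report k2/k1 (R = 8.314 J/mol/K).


T1 = 39.7920 + 273.15 = 312.9420 K; T2 = 59.9990 + 273.15 = 333.1490 K
k1 = A * exp(-Ea/(R*T1)) = 924736.4510 * exp(-51939.1410/(8.314*312.9420)) = 0.00197831 1/s
k2 = A * exp(-Ea/(R*T2)) = 924736.4510 * exp(-51939.1410/(8.314*333.1490)) = 0.00663978 1/s
k2/k1 = 0.00663978 / 0.00197831 = 3.3563


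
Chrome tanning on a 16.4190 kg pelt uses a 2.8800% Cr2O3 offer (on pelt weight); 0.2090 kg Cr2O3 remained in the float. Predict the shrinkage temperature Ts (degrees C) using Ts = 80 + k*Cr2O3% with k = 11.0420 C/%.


Offered = pelt * offer_pct / 100 = 16.4190 * 2.8800 / 100 = 0.4729 kg
Uptake = offered - residual = 0.4729 - 0.2090 = 0.2639 kg
Cr2O3% on pelt = uptake / pelt * 100 = 0.2639 / 16.4190 * 100 = 1.6071 %
Ts = 80 + k * Cr2O3% = 80 + 11.0420 * 1.6071 = 97.7454 C


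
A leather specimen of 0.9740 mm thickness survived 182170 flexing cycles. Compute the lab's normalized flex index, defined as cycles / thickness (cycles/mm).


Formula: Index = cycles / thickness
Substituting: Index = 182170 / 0.9740
Result: 187032.8542 cycles/mm


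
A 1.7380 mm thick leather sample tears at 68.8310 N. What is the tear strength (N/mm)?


Formula: Tear strength = force / thickness
Substituting: Tear strength = 68.8310 / 1.7380
Result: 39.6036 N/mm


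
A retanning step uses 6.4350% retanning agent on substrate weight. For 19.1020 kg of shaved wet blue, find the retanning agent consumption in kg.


Formula: Retan = substrate * pct / 100
Substituting: Retan = 19.1020 * 6.4350 / 100
Result: 1.2292 kg


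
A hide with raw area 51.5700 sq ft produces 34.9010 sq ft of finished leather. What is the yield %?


Formula: Yield = finished / raw * 100
Substituting: Yield = 34.9010 / 51.5700 * 100
Result: 67.6769 %


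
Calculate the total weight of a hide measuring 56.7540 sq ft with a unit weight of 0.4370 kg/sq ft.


Formula: Weight = area * weight_per_sqft
Substituting: Weight = 56.7540 * 0.4370
Result: 24.8015 kg


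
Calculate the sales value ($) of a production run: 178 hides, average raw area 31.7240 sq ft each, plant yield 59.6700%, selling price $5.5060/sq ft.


Raw_total = N * avg_area = 178 * 31.7240 = 5646.8720 sq ft
Finished = Raw_total * yield / 100 = 5646.8720 * 59.6700 / 100 = 3369.4885 sq ft
Value = Finished * price = 3369.4885 * 5.5060 = 18552.4038 $


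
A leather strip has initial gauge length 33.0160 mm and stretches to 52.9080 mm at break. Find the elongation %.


Formula: Elongation = (Lf - L0) / L0 * 100
Substituting: Elongation = (52.9080 - 33.0160) / 33.0160 * 100
Result: 60.2496 %


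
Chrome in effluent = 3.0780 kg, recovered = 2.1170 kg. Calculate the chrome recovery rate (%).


Formula: Recovery = recovered / input * 100
Substituting: Recovery = 2.1170 / 3.0780 * 100
Result: 68.7784 %


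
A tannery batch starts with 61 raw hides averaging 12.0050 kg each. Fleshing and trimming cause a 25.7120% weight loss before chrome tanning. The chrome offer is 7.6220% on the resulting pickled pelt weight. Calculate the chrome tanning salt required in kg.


Total_raw = N * avg_wt = 61 * 12.0050 = 732.3050 kg
Substrate = Total_raw * (1 - loss/100) = 732.3050 * (1 - 25.7120/100) = 544.0147 kg
Chrome = Substrate * pct / 100 = 544.0147 * 7.6220 / 100 = 41.4648 kg


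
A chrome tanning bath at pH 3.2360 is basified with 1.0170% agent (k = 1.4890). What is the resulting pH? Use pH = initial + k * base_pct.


Formula: pH_final = pH_initial + k * base_pct
Substituting: pH_final = 3.2360 + 1.4890 * 1.0170
Result: 4.7503


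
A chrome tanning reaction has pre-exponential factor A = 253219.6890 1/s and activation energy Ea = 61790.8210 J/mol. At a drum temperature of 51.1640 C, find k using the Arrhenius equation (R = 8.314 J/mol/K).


T_K = T_C + 273.15 = 51.1640 + 273.15 = 324.3140 K
exponent = -Ea / (R * T_K) = -61790.8210 / (8.314 * 324.3140) = -22.9165
k = A * exp(exponent) = 253219.6890 * exp(-22.9165) = 2.8248e-05 1/s


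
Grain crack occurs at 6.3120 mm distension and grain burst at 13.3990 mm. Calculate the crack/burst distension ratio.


Formula: Ratio = crack / burst
Substituting: Ratio = 6.3120 / 13.3990
Result: 0.4711


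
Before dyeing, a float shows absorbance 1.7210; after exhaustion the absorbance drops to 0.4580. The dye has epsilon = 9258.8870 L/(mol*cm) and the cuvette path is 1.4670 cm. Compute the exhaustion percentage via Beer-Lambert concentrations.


c_initial = A_i / (epsilon * l) = 1.7210 / (9258.8870 * 1.4670) = 1.2670e-04 mol/L
c_final = A_f / (epsilon * l) = 0.4580 / (9258.8870 * 1.4670) = 3.3719e-05 mol/L
Exhaustion = (c_initial - c_final) / c_initial * 100 = (1.2670e-04 - 3.3719e-05) / 1.2670e-04 * 100 = 73.3876 %


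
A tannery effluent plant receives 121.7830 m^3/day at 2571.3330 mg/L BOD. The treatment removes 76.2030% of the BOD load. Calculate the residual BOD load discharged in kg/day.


Load_in = volume * conc / 1000 = 121.7830 * 2571.3330 / 1000 = 313.1446 kg/day
Removed = Load_in * eff / 100 = 313.1446 * 76.2030 / 100 = 238.6256 kg/day
Load_out = Load_in - Removed = 313.1446 - 238.6256 = 74.5190 kg/day


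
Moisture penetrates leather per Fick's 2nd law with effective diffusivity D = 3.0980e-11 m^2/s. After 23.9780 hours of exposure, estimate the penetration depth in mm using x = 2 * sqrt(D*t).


t = 23.9780 hr * 3600 = 86320.8000 s
D * t = 3.0980e-11 * 86320.8000 = 2.6742e-06
x = 2 * sqrt(D*t) = 2 * sqrt(2.6742e-06) = 0.00327061 m = 3.2706 mm


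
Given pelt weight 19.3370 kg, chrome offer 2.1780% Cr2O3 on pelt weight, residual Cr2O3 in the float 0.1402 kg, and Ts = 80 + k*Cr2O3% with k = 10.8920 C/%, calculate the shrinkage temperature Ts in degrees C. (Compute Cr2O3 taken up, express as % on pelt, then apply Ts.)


Offered = pelt * offer_pct / 100 = 19.3370 * 2.1780 / 100 = 0.4212 kg
Uptake = offered - residual = 0.4212 - 0.1402 = 0.2810 kg
Cr2O3% on pelt = uptake / pelt * 100 = 0.2810 / 19.3370 * 100 = 1.4530 %
Ts = 80 + k * Cr2O3% = 80 + 10.8920 * 1.4530 = 95.8257 C


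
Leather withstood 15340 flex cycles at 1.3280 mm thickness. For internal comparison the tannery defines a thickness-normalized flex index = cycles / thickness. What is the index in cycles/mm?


Formula: Index = cycles / thickness
Substituting: Index = 15340 / 1.3280
Result: 11551.2048 cycles/mm


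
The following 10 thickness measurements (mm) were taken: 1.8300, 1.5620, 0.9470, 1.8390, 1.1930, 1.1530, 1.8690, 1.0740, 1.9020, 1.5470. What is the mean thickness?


Formula: Average = sum / n
Substituting: Average = 14.9160 / 10
Result: 1.4916 mm


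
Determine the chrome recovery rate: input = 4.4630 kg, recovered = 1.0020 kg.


Formula: Recovery = recovered / input * 100
Substituting: Recovery = 1.0020 / 4.4630 * 100
Result: 22.4513 %


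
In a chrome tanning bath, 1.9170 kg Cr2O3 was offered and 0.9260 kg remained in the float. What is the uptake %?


Formula: Uptake = (offered - residual) / offered * 100
Substituting: Uptake = (1.9170 - 0.9260) / 1.9170 * 100
Result: 51.6954 %


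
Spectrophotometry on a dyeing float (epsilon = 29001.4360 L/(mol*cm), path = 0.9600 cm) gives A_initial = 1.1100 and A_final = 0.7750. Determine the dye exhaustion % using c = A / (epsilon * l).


c_initial = A_i / (epsilon * l) = 1.1100 / (29001.4360 * 0.9600) = 3.9869e-05 mol/L
c_final = A_f / (epsilon * l) = 0.7750 / (29001.4360 * 0.9600) = 2.7836e-05 mol/L
Exhaustion = (c_initial - c_final) / c_initial * 100 = (3.9869e-05 - 2.7836e-05) / 3.9869e-05 * 100 = 30.1802 %


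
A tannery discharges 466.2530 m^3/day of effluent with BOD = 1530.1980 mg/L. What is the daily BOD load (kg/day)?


Formula: BOD_load = volume * conc / 1000
Substituting: BOD_load = 466.2530 * 1530.1980 / 1000
Result: 713.4594 kg/day


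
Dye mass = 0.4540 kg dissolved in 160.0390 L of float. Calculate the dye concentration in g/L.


Formula: Conc = dye_mass(kg) / volume(L) * 1000
Substituting: Conc = 0.4540 / 160.0390 * 1000
Result: 2.8368 g/L


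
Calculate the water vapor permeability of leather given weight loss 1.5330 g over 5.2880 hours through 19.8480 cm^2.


Formula: WVP = loss / (area * time)
Substituting: WVP = 1.5330 / (19.8480 * 5.2880)
Result: 0.0146061 g/(cm^2*hr)


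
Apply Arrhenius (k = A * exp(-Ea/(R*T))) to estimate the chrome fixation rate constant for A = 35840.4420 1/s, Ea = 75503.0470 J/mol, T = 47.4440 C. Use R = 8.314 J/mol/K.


T_K = T_C + 273.15 = 47.4440 + 273.15 = 320.5940 K
exponent = -Ea / (R * T_K) = -75503.0470 / (8.314 * 320.5940) = -28.3269
k = A * exp(exponent) = 35840.4420 * exp(-28.3269) = 1.7871e-08 1/s


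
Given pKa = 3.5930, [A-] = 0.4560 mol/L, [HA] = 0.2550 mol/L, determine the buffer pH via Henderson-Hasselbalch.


ratio = [A-] / [HA] = 0.4560 / 0.2550 = 1.7882
log10(ratio) = 0.2524
pH = pKa + log10(ratio) = 3.5930 + 0.2524 = 3.8454


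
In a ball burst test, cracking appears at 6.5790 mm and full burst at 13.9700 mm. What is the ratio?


Formula: Ratio = crack / burst
Substituting: Ratio = 6.5790 / 13.9700
Result: 0.4709


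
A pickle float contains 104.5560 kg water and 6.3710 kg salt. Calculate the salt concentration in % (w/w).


Formula: Conc = salt / (water + salt) * 100
Substituting: Conc = 6.3710 / (104.5560 + 6.3710) * 100
Result: 5.7434 %


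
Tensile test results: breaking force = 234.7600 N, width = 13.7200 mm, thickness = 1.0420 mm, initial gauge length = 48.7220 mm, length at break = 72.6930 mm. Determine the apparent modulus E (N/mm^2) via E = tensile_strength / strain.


TS = F / (w * t) = 234.7600 / (13.7200 * 1.0420) = 16.4211 N/mm^2
strain = (Lf - L0) / L0 = (72.6930 - 48.7220) / 48.7220 = 0.4920
E = TS / strain = 16.4211 / 0.4920 = 33.3765 N/mm^2


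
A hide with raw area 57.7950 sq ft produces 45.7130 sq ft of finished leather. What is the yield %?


Formula: Yield = finished / raw * 100
Substituting: Yield = 45.7130 / 57.7950 * 100
Result: 79.0951 %


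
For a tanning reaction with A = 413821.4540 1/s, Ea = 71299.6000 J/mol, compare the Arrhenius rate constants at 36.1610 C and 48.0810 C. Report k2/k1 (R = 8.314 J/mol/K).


T1 = 36.1610 + 273.15 = 309.3110 K; T2 = 48.0810 + 273.15 = 321.2310 K
k1 = A * exp(-Ea/(R*T1)) = 413821.4540 * exp(-71299.6000/(8.314*309.3110)) = 3.7646e-07 1/s
k2 = A * exp(-Ea/(R*T2)) = 413821.4540 * exp(-71299.6000/(8.314*321.2310)) = 1.0532e-06 1/s
k2/k1 = 1.0532e-06 / 3.7646e-07 = 2.7978


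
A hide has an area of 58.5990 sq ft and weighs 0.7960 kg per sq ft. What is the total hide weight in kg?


Formula: Weight = area * weight_per_sqft
Substituting: Weight = 58.5990 * 0.7960
Result: 46.6448 kg


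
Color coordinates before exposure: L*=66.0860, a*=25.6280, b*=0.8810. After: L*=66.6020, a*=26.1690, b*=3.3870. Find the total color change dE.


dL = 0.5160, da = 0.5410, db = 2.5060
dE = sqrt(0.5160^2 + 0.5410^2 + 2.5060^2) = 2.6151


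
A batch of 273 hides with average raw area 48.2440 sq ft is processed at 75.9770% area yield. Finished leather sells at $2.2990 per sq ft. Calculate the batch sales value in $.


Raw_total = N * avg_area = 273 * 48.2440 = 13170.6120 sq ft
Finished = Raw_total * yield / 100 = 13170.6120 * 75.9770 / 100 = 10006.6359 sq ft
Value = Finished * price = 10006.6359 * 2.2990 = 23005.2559 $


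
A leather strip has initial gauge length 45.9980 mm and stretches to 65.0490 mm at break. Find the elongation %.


Formula: Elongation = (Lf - L0) / L0 * 100
Substituting: Elongation = (65.0490 - 45.9980) / 45.9980 * 100
Result: 41.4170 %


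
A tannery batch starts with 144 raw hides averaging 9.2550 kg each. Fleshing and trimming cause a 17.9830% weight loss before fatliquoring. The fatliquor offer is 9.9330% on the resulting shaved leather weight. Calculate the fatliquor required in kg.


Total_raw = N * avg_wt = 144 * 9.2550 = 1332.7200 kg
Substrate = Total_raw * (1 - loss/100) = 1332.7200 * (1 - 17.9830/100) = 1093.0570 kg
Fat = Substrate * pct / 100 = 1093.0570 * 9.9330 / 100 = 108.5733 kg


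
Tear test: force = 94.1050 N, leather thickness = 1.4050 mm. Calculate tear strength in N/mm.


Formula: Tear strength = force / thickness
Substituting: Tear strength = 94.1050 / 1.4050
Result: 66.9786 N/mm


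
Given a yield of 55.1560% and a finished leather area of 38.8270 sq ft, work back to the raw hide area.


Formula: raw = finished * 100 / yield
Substituting: raw = 38.8270 * 100 / 55.1560
Result: 70.3949 sq ft


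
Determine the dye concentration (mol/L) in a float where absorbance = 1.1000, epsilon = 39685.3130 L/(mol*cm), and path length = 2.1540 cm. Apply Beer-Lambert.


Formula: c = A / (epsilon * l)
Substituting: c = 1.1000 / (39685.3130 * 2.1540)
Result: 1.2868e-05 mol/L


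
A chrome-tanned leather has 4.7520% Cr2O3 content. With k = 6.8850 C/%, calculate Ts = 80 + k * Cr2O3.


Formula: Ts = 80 + k * Cr2O3
Substituting: Ts = 80 + 6.8850 * 4.7520
Result: 112.7175 C


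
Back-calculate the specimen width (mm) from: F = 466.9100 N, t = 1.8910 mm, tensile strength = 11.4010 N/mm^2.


Formula: w = F / (TS * t)
Substituting: w = 466.9100 / (11.4010 * 1.8910)
Result: 21.6570 mm


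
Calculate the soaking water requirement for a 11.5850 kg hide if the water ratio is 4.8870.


Formula: Water = hide_weight * ratio
Substituting: Water = 11.5850 * 4.8870
Result: 56.6159 kg


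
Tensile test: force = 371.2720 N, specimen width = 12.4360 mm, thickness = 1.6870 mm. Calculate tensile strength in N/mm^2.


Formula: TS = force / (width * thickness)
Substituting: TS = 371.2720 / (12.4360 * 1.6870)
Result: 17.6969 N/mm^2


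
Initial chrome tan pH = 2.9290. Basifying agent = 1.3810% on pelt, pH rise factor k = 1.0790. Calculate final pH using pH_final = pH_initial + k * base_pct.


Formula: pH_final = pH_initial + k * base_pct
Substituting: pH_final = 2.9290 + 1.0790 * 1.3810
Result: 4.4191


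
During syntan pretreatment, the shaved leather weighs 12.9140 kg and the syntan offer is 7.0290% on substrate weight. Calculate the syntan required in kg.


Formula: Syntan = substrate * pct / 100
Substituting: Syntan = 12.9140 * 7.0290 / 100
Result: 0.9077 kg


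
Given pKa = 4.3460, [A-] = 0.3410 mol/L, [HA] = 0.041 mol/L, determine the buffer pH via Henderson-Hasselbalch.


ratio = [A-] / [HA] = 0.3410 / 0.041 = 8.3171
log10(ratio) = 0.9200
pH = pKa + log10(ratio) = 4.3460 + 0.9200 = 5.2660


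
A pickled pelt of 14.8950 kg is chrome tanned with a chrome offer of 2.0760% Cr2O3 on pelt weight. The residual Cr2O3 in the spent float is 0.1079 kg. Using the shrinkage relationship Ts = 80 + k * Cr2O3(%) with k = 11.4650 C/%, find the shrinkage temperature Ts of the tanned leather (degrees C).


Offered = pelt * offer_pct / 100 = 14.8950 * 2.0760 / 100 = 0.3092 kg
Uptake = offered - residual = 0.3092 - 0.1079 = 0.2013 kg
Cr2O3% on pelt = uptake / pelt * 100 = 0.2013 / 14.8950 * 100 = 1.3516 %
Ts = 80 + k * Cr2O3% = 80 + 11.4650 * 1.3516 = 95.4960 C


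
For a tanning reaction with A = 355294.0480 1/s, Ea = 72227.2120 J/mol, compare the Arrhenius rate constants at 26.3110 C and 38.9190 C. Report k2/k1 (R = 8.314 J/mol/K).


T1 = 26.3110 + 273.15 = 299.4610 K; T2 = 38.9190 + 273.15 = 312.0690 K
k1 = A * exp(-Ea/(R*T1)) = 355294.0480 * exp(-72227.2120/(8.314*299.4610)) = 8.9459e-08 1/s
k2 = A * exp(-Ea/(R*T2)) = 355294.0480 * exp(-72227.2120/(8.314*312.0690)) = 2.8883e-07 1/s
k2/k1 = 2.8883e-07 / 8.9459e-08 = 3.2286


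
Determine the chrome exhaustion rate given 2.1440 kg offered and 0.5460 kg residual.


Formula: Uptake = (offered - residual) / offered * 100
Substituting: Uptake = (2.1440 - 0.5460) / 2.1440 * 100
Result: 74.5336 %


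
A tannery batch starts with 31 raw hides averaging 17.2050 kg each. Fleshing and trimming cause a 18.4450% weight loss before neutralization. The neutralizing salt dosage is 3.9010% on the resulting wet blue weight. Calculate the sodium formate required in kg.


Total_raw = N * avg_wt = 31 * 17.2050 = 533.3550 kg
Substrate = Total_raw * (1 - loss/100) = 533.3550 * (1 - 18.4450/100) = 434.9777 kg
Neutralizer = Substrate * pct / 100 = 434.9777 * 3.9010 / 100 = 16.9685 kg


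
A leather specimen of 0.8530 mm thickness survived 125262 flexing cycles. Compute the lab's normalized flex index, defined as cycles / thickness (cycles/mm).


Formula: Index = cycles / thickness
Substituting: Index = 125262 / 0.8530
Result: 146848.7691 cycles/mm


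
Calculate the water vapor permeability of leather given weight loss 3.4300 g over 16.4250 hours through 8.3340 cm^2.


Formula: WVP = loss / (area * time)
Substituting: WVP = 3.4300 / (8.3340 * 16.4250)
Result: 0.0250574 g/(cm^2*hr)


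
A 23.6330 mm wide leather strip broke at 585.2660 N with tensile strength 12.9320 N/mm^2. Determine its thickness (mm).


Formula: t = F / (TS * w)
Substituting: t = 585.2660 / (12.9320 * 23.6330)
Result: 1.9150 mm


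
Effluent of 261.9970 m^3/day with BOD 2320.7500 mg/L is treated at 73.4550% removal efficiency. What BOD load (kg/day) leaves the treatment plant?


Load_in = volume * conc / 1000 = 261.9970 * 2320.7500 / 1000 = 608.0295 kg/day
Removed = Load_in * eff / 100 = 608.0295 * 73.4550 / 100 = 446.6281 kg/day
Load_out = Load_in - Removed = 608.0295 - 446.6281 = 161.4014 kg/day


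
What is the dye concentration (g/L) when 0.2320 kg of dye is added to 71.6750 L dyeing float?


Formula: Conc = dye_mass(kg) / volume(L) * 1000
Substituting: Conc = 0.2320 / 71.6750 * 1000
Result: 3.2368 g/L


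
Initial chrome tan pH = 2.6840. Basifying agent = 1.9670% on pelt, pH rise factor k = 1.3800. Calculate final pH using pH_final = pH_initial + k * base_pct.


Formula: pH_final = pH_initial + k * base_pct
Substituting: pH_final = 2.6840 + 1.3800 * 1.9670
Result: 5.3985


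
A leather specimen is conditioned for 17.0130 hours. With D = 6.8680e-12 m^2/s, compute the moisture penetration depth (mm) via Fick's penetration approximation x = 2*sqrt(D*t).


t = 17.0130 hr * 3600 = 61246.8000 s
D * t = 6.8680e-12 * 61246.8000 = 4.2064e-07
x = 2 * sqrt(D*t) = 2 * sqrt(4.2064e-07) = 0.00129714 m = 1.2971 mm


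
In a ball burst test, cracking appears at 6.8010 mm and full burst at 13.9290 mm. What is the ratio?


Formula: Ratio = crack / burst
Substituting: Ratio = 6.8010 / 13.9290
Result: 0.4883


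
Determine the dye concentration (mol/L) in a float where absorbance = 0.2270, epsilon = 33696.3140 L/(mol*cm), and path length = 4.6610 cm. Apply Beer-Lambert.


Formula: c = A / (epsilon * l)
Substituting: c = 0.2270 / (33696.3140 * 4.6610)
Result: 1.4453e-06 mol/L


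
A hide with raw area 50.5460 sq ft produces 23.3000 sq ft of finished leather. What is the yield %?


Formula: Yield = finished / raw * 100
Substituting: Yield = 23.3000 / 50.5460 * 100
Result: 46.0966 %


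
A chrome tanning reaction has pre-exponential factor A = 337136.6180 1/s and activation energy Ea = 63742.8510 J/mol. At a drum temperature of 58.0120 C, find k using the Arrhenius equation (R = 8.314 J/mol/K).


T_K = T_C + 273.15 = 58.0120 + 273.15 = 331.1620 K
exponent = -Ea / (R * T_K) = -63742.8510 / (8.314 * 331.1620) = -23.1516
k = A * exp(exponent) = 337136.6180 * exp(-23.1516) = 2.9730e-05 1/s
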